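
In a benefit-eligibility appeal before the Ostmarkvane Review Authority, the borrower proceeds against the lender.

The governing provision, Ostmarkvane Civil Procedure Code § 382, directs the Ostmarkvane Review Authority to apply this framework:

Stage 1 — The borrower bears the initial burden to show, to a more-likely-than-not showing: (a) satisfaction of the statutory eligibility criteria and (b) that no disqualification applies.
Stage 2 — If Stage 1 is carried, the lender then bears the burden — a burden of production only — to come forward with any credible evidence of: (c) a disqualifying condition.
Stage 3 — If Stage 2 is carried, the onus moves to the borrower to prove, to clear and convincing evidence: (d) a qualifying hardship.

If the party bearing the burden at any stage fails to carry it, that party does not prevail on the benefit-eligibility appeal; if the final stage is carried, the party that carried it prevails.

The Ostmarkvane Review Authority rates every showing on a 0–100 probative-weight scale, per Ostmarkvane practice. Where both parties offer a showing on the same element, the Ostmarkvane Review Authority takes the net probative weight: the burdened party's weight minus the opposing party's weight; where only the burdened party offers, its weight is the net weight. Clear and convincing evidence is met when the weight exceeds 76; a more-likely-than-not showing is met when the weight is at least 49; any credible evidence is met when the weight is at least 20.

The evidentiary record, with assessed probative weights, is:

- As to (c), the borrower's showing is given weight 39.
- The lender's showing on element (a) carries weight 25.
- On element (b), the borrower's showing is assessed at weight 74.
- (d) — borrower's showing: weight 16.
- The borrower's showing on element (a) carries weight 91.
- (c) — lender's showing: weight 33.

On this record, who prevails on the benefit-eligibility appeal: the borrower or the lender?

borrower

Stage 1 — burden on borrower; standard: a more-likely-than-not showing (weight is at least 49).
    (a): 91 − 25 = 66 ≥ 49 [met]
    (b): 74 ≥ 49 [met]
  All elements met. The burden passes to the lender.
Stage 2 — burden on lender; standard: any credible evidence (weight is at least 20).
    (c): 33 − 39 = -6 < 20 [not met]
  The lender does not carry Stage 2.
The borrower prevails.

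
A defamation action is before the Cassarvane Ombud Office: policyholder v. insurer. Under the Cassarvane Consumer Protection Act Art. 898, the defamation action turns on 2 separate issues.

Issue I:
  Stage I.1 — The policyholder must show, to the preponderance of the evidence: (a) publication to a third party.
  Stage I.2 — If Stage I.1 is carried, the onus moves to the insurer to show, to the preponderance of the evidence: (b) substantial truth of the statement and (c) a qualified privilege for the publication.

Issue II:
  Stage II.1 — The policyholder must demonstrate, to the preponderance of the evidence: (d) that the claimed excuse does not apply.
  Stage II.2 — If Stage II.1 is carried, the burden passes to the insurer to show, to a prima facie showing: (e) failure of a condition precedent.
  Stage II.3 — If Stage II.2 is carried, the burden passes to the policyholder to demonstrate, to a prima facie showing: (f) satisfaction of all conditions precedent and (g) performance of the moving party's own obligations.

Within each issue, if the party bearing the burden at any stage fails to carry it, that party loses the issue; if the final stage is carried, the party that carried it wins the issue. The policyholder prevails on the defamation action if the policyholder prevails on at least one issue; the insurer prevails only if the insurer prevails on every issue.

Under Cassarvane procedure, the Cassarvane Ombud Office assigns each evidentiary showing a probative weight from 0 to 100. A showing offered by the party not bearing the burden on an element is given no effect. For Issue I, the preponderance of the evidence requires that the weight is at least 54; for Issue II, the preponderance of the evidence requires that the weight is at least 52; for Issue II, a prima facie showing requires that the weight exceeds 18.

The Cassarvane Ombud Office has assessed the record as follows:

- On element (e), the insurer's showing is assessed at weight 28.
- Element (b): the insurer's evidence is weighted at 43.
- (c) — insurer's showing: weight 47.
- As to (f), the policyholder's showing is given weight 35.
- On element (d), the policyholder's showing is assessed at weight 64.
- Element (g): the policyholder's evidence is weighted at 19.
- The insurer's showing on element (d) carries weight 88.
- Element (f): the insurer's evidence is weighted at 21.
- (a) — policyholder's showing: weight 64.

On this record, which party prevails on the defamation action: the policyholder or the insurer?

— Issue I —
At Stage I.1 the policyholder must meet the preponderance of the evidence (weight is at least 54): on (a) the weight is 64, which does reach 54, so (a) meets the standard.
  Stage I.1 is satisfied; the onus moves to the insurer.
At Stage I.2 the insurer must meet the preponderance of the evidence (weight is at least 54): on (b) the weight is 43, which does not reach 54, so (b) does not meet the standard; on (c) the weight is 47, which does not reach 54, so (c) does not meet the standard.
  The insurer does not carry Stage I.2.
The policyholder prevails on this issue.
— Issue II —
Stage II.1 — burden on policyholder; standard: the preponderance of the evidence (weight is at least 52).
    (d): 64 (insurer's 88 disregarded) ≥ 52 [met]
  All elements met. The burden passes to the insurer.
Stage II.2 — burden on insurer; standard: a prima facie showing (weight exceeds 18).
    (e): 28 > 18 [met]
  Stage II.2 is satisfied; the onus moves to the policyholder.
Stage II.3 — burden on policyholder; standard: a prima facie showing (weight exceeds 18).
    (f): 35 (insurer's 21 disregarded) > 18 [met]
    (g): 19 > 18 [met]
  All elements met at the final stage.
With every stage satisfied, the policyholder prevails on this issue.
Per-issue: Issue I → policyholder; Issue II → policyholder. The policyholder must prevail on at least one issue; overall, the policyholder prevails.

policyholder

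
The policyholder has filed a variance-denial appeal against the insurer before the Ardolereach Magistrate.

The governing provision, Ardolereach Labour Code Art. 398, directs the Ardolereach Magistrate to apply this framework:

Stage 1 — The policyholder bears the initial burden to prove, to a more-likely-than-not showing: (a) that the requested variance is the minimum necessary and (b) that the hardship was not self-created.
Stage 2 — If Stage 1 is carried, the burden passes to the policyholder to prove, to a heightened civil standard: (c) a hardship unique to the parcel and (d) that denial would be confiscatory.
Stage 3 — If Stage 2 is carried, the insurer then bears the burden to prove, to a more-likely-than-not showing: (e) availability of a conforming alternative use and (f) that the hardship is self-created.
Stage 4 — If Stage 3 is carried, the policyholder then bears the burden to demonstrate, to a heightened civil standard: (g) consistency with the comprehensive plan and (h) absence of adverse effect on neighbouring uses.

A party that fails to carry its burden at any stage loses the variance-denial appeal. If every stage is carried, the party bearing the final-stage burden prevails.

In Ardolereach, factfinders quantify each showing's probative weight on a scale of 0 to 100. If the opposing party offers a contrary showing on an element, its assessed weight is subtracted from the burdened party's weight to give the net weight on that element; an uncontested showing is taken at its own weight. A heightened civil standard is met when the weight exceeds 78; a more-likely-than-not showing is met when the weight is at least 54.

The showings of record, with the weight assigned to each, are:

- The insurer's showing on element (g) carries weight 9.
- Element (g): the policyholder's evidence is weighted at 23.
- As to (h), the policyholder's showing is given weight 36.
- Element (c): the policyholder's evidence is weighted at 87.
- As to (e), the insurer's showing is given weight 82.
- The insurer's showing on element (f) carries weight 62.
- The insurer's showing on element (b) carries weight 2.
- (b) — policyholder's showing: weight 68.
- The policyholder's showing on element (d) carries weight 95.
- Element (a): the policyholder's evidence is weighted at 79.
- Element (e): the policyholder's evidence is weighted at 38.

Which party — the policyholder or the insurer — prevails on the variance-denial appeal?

policyholder

Stage 1 (policyholder, a more-likely-than-not showing, weight is at least 54): (a) 79 ≥ 54 — meets; (b) net 68−2=66 ≥ 54 — meets.
  All elements met. The policyholder retains the burden for Stage 2.
Stage 2 (policyholder, a heightened civil standard, weight exceeds 78): (c) 87 > 78 — meets; (d) 95 > 78 — meets.
  Stage 2 carried; the burden shifts to the insurer.
Stage 3 (insurer, a more-likely-than-not showing, weight is at least 54): (e) net 82−38=44 < 54 — fails; (f) 62 ≥ 54 — meets.
  Not every element is met, so the insurer fails to carry Stage 3.
So the policyholder prevails.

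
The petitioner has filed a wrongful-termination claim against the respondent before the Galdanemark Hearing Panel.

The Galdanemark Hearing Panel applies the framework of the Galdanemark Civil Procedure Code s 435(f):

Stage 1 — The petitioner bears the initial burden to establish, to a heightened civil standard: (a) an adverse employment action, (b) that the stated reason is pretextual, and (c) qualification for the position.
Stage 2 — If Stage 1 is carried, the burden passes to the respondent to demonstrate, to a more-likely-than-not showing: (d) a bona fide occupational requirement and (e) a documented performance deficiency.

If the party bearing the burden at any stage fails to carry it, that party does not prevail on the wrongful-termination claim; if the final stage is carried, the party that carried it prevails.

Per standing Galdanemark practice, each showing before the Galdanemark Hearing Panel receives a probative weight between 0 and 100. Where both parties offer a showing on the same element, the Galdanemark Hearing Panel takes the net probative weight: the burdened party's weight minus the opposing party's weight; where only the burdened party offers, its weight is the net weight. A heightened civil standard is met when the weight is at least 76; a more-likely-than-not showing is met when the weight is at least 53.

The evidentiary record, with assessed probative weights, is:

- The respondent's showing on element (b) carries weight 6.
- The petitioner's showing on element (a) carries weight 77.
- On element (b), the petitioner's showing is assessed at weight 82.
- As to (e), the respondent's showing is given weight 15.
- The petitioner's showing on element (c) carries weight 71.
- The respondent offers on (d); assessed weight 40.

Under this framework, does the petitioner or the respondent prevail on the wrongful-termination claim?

At Stage 1 the petitioner must meet a heightened civil standard (weight is at least 76): on (a) the weight is 77, ≥ 76, so (a) meets the standard; on (b) the weight is 82 less the opposing 6 gives net 76, ≥ 76, so (b) meets the standard; on (c) the weight is 71, which does not reach 76, so (c) does not meet the standard.
  The petitioner does not carry Stage 1.
So the respondent prevails.

respondent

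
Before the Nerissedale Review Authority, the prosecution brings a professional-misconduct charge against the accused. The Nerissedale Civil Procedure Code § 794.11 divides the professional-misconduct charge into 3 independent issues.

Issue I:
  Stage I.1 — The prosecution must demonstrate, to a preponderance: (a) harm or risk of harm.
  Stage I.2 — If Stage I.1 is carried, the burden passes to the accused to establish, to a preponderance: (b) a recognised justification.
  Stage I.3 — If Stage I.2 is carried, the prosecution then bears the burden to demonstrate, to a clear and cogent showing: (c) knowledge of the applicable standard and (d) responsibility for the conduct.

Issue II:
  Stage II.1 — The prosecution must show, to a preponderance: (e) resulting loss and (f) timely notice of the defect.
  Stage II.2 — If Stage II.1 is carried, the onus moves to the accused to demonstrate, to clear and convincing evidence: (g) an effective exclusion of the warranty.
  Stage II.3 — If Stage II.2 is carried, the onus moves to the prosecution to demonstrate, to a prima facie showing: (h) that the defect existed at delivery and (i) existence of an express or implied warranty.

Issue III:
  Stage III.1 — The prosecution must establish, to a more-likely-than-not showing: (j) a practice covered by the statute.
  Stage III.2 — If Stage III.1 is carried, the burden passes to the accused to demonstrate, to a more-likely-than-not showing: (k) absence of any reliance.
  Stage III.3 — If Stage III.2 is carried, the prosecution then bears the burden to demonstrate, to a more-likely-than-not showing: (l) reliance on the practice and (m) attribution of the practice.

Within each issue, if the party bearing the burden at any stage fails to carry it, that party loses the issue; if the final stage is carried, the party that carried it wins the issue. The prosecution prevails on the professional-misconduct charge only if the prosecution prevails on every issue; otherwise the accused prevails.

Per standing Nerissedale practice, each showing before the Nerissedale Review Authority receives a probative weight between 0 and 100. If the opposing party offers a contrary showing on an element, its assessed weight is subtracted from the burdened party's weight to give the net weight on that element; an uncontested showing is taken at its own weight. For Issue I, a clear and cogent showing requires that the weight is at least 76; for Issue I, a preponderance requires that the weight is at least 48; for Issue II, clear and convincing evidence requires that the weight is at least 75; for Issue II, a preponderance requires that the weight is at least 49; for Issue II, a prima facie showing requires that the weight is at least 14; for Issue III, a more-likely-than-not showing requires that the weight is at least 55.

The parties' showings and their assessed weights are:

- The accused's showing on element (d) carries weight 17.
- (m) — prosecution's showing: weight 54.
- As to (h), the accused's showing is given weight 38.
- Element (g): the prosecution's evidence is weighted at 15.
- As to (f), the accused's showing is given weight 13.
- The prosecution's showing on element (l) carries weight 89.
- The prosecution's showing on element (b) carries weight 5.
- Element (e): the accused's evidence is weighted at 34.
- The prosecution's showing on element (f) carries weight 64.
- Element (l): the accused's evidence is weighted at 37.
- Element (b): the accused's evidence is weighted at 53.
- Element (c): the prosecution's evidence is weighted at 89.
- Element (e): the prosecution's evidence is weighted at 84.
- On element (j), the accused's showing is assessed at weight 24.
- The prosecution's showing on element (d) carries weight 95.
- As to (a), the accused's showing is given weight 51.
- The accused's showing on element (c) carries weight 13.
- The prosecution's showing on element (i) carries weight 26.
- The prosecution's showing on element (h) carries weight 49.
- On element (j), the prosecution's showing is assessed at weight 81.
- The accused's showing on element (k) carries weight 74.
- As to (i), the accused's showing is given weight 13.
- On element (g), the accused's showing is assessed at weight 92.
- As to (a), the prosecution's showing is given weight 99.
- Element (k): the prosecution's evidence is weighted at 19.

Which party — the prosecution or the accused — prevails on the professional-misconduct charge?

accused

— Issue I —
Stage I.1 (prosecution, a preponderance, weight is at least 48): (a) net 99−51=48 ≥ 48 — meets.
  Stage I.1 carried; the burden shifts to the accused.
Stage I.2 (accused, a preponderance, weight is at least 48): (b) net 53−5=48 ≥ 48 — meets.
  Stage I.2 carried; the burden shifts to the prosecution.
Stage I.3 (prosecution, a clear and cogent showing, weight is at least 76): (c) net 89−13=76 ≥ 76 — meets; (d) net 95−17=78 ≥ 76 — meets.
  Stage I.3 carried; the final stage is satisfied.
Every stage carried; the prosecution prevails on this issue.
— Issue II —
Stage II.1 (prosecution, a preponderance, weight is at least 49): (e) net 84−34=50 ≥ 49 — meets; (f) net 64−13=51 ≥ 49 — meets.
  The prosecution carries Stage II.1; the accused now bears the burden.
Stage II.2 (accused, clear and convincing evidence, weight is at least 75): (g) net 92−15=77 ≥ 75 — meets.
  Stage II.2 carried; the burden shifts to the prosecution.
Stage II.3 (prosecution, a prima facie showing, weight is at least 14): (h) net 49−38=11 < 14 — fails; (i) net 26−13=13 < 14 — fails.
  The prosecution does not carry Stage II.3.
The accused prevails on this issue.
— Issue III —
Stage III.1 — burden on prosecution; standard: a more-likely-than-not showing (weight is at least 55).
    (j): 81 − 24 = 57 ≥ 55 [met]
  The prosecution carries Stage III.1; the accused now bears the burden.
Stage III.2 — burden on accused; standard: a more-likely-than-not showing (weight is at least 55).
    (k): 74 − 19 = 55 ≥ 55 [met]
  All elements met. The burden passes to the prosecution.
Stage III.3 — burden on prosecution; standard: a more-likely-than-not showing (weight is at least 55).
    (l): 89 − 37 = 52 < 55 [not met]
    (m): 54 < 55 [not met]
  Stage III.3 not carried; the prosecution fails its burden.
So the accused prevails on this issue.
Per-issue: Issue I → prosecution; Issue II → accused; Issue III → accused. The prosecution must prevail on every issue; overall, the accused prevails.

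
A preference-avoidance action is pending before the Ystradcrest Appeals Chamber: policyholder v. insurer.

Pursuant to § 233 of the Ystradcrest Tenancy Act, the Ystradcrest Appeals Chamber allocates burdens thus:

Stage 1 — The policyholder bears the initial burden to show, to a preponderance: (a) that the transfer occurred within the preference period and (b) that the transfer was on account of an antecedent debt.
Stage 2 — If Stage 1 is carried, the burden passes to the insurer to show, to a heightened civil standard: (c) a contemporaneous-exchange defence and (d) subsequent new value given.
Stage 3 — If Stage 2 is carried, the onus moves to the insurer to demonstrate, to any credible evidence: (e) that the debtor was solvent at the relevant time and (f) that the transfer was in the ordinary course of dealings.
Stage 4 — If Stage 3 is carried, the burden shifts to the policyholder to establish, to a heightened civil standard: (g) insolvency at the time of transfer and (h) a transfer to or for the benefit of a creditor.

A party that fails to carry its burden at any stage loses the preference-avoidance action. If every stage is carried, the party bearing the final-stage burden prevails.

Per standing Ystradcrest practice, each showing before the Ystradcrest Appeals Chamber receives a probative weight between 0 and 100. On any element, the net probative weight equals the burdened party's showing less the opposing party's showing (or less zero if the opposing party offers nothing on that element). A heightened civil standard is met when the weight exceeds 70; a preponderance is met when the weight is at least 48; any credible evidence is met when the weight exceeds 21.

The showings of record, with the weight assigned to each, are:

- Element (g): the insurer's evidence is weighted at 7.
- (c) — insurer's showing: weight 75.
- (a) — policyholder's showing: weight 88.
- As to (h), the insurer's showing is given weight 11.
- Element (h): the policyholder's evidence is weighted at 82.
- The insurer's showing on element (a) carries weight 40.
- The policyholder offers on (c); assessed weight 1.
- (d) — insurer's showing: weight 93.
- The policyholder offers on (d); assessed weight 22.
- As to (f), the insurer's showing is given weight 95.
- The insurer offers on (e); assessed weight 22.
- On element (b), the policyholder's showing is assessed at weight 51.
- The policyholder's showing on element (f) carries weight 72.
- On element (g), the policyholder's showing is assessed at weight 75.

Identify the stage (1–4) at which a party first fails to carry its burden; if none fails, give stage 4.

Stage 1 — burden on policyholder; standard: a preponderance (weight is at least 48).
    (a): 88 − 40 = 48 ≥ 48 [met]
    (b): 51 ≥ 48 [met]
  Stage 1 carried; the burden shifts to the insurer.
Stage 2 — burden on insurer; standard: a heightened civil standard (weight exceeds 70).
    (c): 75 − 1 = 74 > 70 [met]
    (d): 93 − 22 = 71 > 70 [met]
  Stage 2 is satisfied; the insurer continues to bear the burden.
Stage 3 — burden on insurer; standard: any credible evidence (weight exceeds 21).
    (e): 22 > 21 [met]
    (f): 95 − 72 = 23 > 21 [met]
  The insurer carries Stage 3; the policyholder now bears the burden.
Stage 4 — burden on policyholder; standard: a heightened civil standard (weight exceeds 70).
    (g): 75 − 7 = 68 ≤ 70 [not met]
    (h): 82 − 11 = 71 > 70 [met]
  The policyholder does not carry Stage 4.
The insurer prevails.

stage 4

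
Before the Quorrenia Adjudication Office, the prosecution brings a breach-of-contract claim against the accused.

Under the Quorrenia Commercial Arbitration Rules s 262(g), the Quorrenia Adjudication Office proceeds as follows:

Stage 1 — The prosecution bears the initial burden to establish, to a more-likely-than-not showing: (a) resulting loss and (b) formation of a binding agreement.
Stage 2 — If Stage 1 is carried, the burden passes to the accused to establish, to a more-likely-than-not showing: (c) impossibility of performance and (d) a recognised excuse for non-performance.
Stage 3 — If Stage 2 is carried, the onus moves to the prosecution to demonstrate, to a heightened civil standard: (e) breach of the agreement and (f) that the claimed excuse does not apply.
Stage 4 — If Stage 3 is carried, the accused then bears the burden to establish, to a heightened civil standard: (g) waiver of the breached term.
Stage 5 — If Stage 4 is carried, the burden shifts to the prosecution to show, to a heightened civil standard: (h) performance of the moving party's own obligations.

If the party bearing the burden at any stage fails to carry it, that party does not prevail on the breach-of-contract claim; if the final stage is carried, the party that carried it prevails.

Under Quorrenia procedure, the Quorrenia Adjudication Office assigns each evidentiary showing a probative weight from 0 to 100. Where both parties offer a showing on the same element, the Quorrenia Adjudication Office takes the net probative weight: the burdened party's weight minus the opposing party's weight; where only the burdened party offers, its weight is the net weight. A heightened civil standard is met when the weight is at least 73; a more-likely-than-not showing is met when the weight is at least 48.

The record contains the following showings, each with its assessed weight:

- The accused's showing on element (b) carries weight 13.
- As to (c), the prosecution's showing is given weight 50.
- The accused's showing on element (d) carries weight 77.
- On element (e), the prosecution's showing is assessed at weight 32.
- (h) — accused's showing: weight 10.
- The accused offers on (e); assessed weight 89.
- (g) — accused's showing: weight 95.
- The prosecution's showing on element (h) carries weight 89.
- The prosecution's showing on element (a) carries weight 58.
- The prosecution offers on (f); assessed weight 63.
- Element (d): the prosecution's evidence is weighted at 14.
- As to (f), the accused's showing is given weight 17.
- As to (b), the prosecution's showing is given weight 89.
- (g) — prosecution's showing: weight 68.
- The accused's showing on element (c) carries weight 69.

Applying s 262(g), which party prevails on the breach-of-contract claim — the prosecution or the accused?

At Stage 1 the prosecution must meet a more-likely-than-not showing (weight is at least 48): on (a) the weight is 58, which does reach 48, so (a) meets the standard; on (b) the weight is 89 less the opposing 13 gives net 76, which does reach 48, so (b) meets the standard.
  Stage 1 is satisfied; the onus moves to the accused.
At Stage 2 the accused must meet a more-likely-than-not showing (weight is at least 48): on (c) the weight is 69 less the opposing 50 gives net 19, which does not reach 48, so (c) does not meet the standard; on (d) the weight is 77 less the opposing 14 gives net 63, ≥ 48, so (d) meets the standard.
  Not every element is met, so the accused fails to carry Stage 2.
The analysis ends at Stage 2; the prosecution prevails.

prosecution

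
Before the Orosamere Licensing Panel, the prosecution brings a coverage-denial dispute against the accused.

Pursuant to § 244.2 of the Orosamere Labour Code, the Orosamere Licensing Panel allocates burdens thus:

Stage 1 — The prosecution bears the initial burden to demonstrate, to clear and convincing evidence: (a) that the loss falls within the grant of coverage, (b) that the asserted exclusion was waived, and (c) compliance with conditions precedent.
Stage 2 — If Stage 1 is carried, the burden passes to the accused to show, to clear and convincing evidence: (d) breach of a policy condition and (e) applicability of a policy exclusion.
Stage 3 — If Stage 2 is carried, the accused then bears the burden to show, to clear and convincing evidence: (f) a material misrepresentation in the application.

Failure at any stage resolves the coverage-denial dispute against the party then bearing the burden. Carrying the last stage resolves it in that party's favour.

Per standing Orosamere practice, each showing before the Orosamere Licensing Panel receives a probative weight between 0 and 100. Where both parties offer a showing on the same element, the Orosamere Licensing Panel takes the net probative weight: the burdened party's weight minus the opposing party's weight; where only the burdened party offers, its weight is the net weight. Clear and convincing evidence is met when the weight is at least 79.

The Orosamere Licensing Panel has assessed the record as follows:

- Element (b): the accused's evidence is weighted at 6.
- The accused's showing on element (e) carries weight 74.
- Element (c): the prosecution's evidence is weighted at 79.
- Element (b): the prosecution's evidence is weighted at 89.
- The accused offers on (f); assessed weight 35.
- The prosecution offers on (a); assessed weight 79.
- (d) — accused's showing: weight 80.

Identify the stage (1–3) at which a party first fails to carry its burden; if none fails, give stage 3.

At Stage 1 the prosecution must meet clear and convincing evidence (weight is at least 79): on (a) the weight is 79, which does reach 79, so (a) meets the standard; on (b) the weight is 89 less the opposing 6 gives net 83, which does reach 79, so (b) meets the standard; on (c) the weight is 79, ≥ 79, so (c) meets the standard.
  Stage 1 is satisfied; the onus moves to the accused.
At Stage 2 the accused must meet clear and convincing evidence (weight is at least 79): on (d) the weight is 80, ≥ 79, so (d) meets the standard; on (e) the weight is 74, which does not reach 79, so (e) does not meet the standard.
  Stage 2 not carried; the accused fails its burden.
The analysis ends at Stage 2; the prosecution prevails.

stage 2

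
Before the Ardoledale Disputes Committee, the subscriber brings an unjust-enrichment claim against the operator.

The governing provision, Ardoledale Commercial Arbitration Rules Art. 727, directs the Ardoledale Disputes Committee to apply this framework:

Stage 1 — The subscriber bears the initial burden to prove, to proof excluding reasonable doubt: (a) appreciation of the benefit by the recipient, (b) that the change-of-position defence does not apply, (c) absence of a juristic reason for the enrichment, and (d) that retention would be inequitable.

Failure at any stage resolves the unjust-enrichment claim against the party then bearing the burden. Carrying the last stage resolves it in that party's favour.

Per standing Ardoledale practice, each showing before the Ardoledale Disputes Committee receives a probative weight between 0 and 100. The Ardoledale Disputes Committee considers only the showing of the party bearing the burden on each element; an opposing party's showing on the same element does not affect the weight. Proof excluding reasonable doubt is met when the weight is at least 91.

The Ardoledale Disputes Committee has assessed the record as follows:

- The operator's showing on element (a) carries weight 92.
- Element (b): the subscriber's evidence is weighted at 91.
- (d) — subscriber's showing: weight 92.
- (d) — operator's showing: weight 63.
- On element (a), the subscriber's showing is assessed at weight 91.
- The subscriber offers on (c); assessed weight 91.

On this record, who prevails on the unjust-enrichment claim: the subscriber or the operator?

At Stage 1 the subscriber must meet proof excluding reasonable doubt (weight is at least 91): on (a) the weight is 91 (the operator's 92 is given no effect), ≥ 91, so (a) meets the standard; on (b) the weight is 91, ≥ 91, so (b) meets the standard; on (c) the weight is 91, which does reach 91, so (c) meets the standard; on (d) the weight is 92 (the operator's 63 is given no effect), ≥ 91, so (d) meets the standard.
  The subscriber carries the last stage.
With every stage satisfied, the subscriber prevails.

subscriber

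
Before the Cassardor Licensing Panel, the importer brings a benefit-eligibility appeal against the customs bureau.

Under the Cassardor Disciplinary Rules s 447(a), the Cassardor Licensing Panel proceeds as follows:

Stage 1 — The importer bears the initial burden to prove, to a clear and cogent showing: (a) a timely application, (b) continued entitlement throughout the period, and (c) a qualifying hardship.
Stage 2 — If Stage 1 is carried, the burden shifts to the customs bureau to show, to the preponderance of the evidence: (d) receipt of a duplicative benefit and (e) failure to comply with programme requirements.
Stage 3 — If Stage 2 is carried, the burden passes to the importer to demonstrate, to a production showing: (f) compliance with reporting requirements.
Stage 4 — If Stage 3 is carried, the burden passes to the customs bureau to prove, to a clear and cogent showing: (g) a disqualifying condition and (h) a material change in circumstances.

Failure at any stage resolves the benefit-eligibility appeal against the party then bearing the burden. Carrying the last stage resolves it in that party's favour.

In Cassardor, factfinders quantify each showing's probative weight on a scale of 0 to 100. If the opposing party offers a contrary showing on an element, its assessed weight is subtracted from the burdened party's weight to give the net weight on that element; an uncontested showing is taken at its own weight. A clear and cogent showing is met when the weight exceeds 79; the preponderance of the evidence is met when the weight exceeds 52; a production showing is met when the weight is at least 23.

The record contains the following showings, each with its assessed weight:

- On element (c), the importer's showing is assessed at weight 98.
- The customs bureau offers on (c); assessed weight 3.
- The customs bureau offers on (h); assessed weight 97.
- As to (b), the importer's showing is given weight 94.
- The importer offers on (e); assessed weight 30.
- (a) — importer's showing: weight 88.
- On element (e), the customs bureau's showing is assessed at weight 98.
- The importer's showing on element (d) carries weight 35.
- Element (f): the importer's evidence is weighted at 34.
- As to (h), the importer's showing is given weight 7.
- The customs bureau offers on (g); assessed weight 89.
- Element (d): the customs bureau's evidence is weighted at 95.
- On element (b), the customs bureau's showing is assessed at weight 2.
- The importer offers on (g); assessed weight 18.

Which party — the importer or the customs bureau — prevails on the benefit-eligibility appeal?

Stage 1 (importer, a clear and cogent showing, weight exceeds 79): (a) 88 > 79 — meets; (b) net 94−2=92 > 79 — meets; (c) net 98−3=95 > 79 — meets.
  The importer carries Stage 1; the customs bureau now bears the burden.
Stage 2 (customs bureau, the preponderance of the evidence, weight exceeds 52): (d) net 95−35=60 > 52 — meets; (e) net 98−30=68 > 52 — meets.
  The customs bureau carries Stage 2; the importer now bears the burden.
Stage 3 (importer, a production showing, weight is at least 23): (f) 34 ≥ 23 — meets.
  Stage 3 carried; the burden shifts to the customs bureau.
Stage 4 (customs bureau, a clear and cogent showing, weight exceeds 79): (g) net 89−18=71 ≤ 79 — fails; (h) net 97−7=90 > 79 — meets.
  Not every element is met, so the customs bureau fails to carry Stage 4.
The importer prevails.

importer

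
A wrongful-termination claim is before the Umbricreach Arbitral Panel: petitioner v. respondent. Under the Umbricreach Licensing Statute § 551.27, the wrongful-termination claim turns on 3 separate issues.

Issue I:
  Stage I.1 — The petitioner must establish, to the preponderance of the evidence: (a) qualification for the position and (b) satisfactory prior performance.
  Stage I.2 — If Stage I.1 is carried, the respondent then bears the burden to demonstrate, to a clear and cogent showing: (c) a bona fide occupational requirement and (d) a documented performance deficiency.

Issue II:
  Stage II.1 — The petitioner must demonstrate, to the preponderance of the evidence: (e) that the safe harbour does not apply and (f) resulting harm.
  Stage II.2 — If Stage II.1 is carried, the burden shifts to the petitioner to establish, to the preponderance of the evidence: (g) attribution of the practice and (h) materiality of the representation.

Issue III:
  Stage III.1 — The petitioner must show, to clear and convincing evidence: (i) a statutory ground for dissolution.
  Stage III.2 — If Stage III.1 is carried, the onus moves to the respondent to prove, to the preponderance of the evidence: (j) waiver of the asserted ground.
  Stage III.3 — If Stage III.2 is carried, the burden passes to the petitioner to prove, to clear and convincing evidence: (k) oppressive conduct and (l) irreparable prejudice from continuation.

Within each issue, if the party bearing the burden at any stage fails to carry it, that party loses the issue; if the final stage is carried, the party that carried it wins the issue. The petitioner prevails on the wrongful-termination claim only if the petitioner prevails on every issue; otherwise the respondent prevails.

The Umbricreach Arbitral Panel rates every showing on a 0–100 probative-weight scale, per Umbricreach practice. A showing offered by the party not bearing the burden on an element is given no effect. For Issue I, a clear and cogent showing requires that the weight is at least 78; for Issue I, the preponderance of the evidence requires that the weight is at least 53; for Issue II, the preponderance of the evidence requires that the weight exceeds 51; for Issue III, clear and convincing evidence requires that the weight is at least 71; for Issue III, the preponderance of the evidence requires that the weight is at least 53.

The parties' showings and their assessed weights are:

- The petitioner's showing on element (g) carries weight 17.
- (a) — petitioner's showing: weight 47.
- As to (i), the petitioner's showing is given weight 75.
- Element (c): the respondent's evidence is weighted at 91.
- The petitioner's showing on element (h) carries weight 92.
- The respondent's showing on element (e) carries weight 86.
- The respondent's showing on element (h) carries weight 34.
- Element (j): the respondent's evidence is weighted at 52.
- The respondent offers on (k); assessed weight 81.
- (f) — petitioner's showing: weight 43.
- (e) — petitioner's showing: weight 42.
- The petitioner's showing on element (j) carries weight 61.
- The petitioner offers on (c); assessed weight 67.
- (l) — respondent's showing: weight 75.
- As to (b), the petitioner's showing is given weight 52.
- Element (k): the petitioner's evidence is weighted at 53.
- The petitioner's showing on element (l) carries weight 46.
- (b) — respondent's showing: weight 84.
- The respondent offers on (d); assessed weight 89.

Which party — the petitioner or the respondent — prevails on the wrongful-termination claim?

respondent

— Issue I —
Stage I.1 — burden on petitioner; standard: the preponderance of the evidence (weight is at least 53).
    (a): 47 < 53 [not met]
    (b): 52 (respondent's 84 disregarded) < 53 [not met]
  Not every element is met, so the petitioner fails to carry Stage I.1.
So the respondent prevails on this issue.
— Issue II —
At Stage II.1 the petitioner must meet the preponderance of the evidence (weight exceeds 51): on (e) the weight is 42 (the respondent's 86 is given no effect), ≤ 51, so (e) does not meet the standard; on (f) the weight is 43, which does not exceed 51, so (f) does not meet the standard.
  The petitioner does not carry Stage II.1.
The respondent prevails on this issue.
— Issue III —
Stage III.1 — burden on petitioner; standard: clear and convincing evidence (weight is at least 71).
    (i): 75 ≥ 71 [met]
  The petitioner carries Stage III.1; the respondent now bears the burden.
Stage III.2 — burden on respondent; standard: the preponderance of the evidence (weight is at least 53).
    (j): 52 (petitioner's 61 disregarded) < 53 [not met]
  Stage III.2 not carried; the respondent fails its burden.
The petitioner prevails on this issue.
Per-issue: Issue I → respondent; Issue II → respondent; Issue III → petitioner. The petitioner must prevail on every issue; overall, the respondent prevails.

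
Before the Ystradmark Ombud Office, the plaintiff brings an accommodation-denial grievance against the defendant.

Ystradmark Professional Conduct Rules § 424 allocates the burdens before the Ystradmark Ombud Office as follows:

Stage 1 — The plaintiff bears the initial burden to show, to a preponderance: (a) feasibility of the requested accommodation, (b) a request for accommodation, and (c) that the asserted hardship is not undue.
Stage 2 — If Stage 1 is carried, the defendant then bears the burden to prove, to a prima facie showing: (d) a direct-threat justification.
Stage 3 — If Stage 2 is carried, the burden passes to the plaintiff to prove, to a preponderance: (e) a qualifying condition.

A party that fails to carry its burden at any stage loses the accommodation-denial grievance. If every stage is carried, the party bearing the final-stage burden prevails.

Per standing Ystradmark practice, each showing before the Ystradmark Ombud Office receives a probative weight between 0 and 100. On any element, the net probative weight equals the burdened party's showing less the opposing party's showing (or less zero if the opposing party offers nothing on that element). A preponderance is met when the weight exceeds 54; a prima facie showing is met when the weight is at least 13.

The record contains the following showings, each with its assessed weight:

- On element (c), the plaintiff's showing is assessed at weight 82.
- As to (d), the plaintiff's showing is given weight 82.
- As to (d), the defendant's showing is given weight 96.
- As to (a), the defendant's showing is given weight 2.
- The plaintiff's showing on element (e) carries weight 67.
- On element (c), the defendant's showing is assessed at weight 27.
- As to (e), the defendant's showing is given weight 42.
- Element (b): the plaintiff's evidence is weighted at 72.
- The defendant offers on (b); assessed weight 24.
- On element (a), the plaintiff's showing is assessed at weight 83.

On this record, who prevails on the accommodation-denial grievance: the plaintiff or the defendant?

defendant

At Stage 1 the plaintiff must meet a preponderance (weight exceeds 54): on (a) the weight is 83 less the opposing 2 gives net 81, > 54, so (a) meets the standard; on (b) the weight is 72 less the opposing 24 gives net 48, ≤ 54, so (b) does not meet the standard; on (c) the weight is 82 less the opposing 27 gives net 55, which does exceed 54, so (c) meets the standard.
  Not every element is met, so the plaintiff fails to carry Stage 1.
The analysis ends at Stage 1; the defendant prevails.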